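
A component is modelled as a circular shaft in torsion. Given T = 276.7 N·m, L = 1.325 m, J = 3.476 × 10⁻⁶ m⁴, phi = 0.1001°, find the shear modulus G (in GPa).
Model: a circular shaft in torsion, so phi = (T·L) / (G·J).
Solve for G: G = (T·L) / (phi·J).
Convert to SI units:
  phi = 0.1001° = 0.001747 rad
Substitute:
  G = (276.7 × 1.325) / (0.001747 × (3.476 × 10⁻⁶))
  G = 6.037 × 10¹⁰ Pa
Convert: G = 6.037 × 10¹⁰ Pa = 60.37 GPa
Final answer: G = 60.37 GPa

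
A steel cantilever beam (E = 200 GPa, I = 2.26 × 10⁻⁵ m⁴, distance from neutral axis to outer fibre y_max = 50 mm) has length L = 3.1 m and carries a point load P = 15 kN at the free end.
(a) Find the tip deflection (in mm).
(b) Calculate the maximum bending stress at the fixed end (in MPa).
(a) Tip deflection of a cantilever with an end point load: δ = P·L^3 / (3·E·I). Convert P = 15 kN = 15000 N, E = 200 GPa = 2 × 10¹¹ Pa.
  δ = (15000 × 3.1^3) / (3 × (2 × 10¹¹) × (2.26 × 10⁻⁵)) = 0.03295 m = 32.95 mm
(b) Maximum bending moment at the fixed end: M = P·L = 15000 × 3.1 = 46500 N·m. Convert y_max = 50 mm = 0.05 m.
  σ = M·y_max / I = (46500 × 0.05) / (2.26 × 10⁻⁵) = 1.029 × 10⁸ Pa = 102.9 MPa
Final answer: (a) δ = 32.95 mm, (b) σ = 102.9 MPa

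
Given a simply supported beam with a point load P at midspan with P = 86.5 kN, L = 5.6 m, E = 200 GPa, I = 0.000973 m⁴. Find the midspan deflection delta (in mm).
Model: a simply supported beam with a point load P at midspan, so delta = (P·L^3) / (48·E·I).
Convert to SI units:
  P = 86.5 kN = 86500 N
  E = 200 GPa = 2 × 10¹¹ Pa
Substitute:
  delta = (86500 × 5.6^3) / (48 × (2 × 10¹¹) × 0.000973)
  delta = 0.001626 m
Convert: delta = 0.001626 m = 1.626 mm
Final answer: delta = 1.626 mm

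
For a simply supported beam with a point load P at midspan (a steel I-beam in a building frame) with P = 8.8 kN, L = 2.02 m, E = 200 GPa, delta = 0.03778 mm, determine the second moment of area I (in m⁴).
Model: a simply supported beam with a point load P at midspan, so delta = (P·L^3) / (48·E·I).
Solve for I: I = (P·L^3) / (48·delta·E).
Convert to SI units:
  P = 8.8 kN = 8800 N
  E = 200 GPa = 2 × 10¹¹ Pa
  delta = 0.03778 mm = 3.778 × 10⁻⁵ m
Substitute:
  I = (8800 × 2.02^3) / (48 × (3.778 × 10⁻⁵) × (2 × 10¹¹))
  I = 0.0002 m⁴
Final answer: I = 0.0002 m⁴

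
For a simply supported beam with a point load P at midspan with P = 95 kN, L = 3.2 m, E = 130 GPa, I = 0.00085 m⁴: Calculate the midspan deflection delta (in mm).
Model: a simply supported beam with a point load P at midspan, so delta = (P·L^3) / (48·E·I).
Convert to SI units:
  P = 95 kN = 95000 N
  E = 130 GPa = 1.3 × 10¹¹ Pa
Substitute:
  delta = (95000 × 3.2^3) / (48 × (1.3 × 10¹¹) × 0.00085)
  delta = 0.0005869 m
Convert: delta = 0.0005869 m = 0.5869 mm
Final answer: delta = 0.5869 mm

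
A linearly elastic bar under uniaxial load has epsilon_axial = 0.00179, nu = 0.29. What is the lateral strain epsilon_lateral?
Model: a linearly elastic bar under uniaxial load, so epsilon_lateral = -nu·epsilon_axial.
Substitute:
  epsilon_lateral = -(0.29 × 0.00179)
  epsilon_lateral = -0.0005191
Final answer: epsilon_lateral = -0.0005191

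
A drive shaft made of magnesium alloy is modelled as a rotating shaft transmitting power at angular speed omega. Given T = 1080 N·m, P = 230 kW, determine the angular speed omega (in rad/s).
Model: a rotating shaft transmitting power at angular speed omega, so P = T·omega.
Solve for omega: omega = P / T.
Convert to SI units:
  P = 230 kW = 230000 W
Substitute:
  omega = 230000 / 1080
  omega = 213 rad/s
Final answer: omega = 213 rad/s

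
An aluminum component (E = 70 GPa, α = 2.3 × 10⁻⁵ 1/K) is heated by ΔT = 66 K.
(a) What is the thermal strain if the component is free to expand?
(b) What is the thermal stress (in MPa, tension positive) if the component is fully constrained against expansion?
(a) Free thermal strain ε_th = α·ΔT = (2.3 × 10⁻⁵) × 66 = 0.001518
(b) Fully constrained, the expansion is suppressed, so σ = -E·α·ΔT. Convert E = 70 GPa = 7 × 10¹⁰ Pa.
  σ = -(7 × 10¹⁰) × (2.3 × 10⁻⁵) × 66 = -1.063 × 10⁸ Pa = -106.3 MPa (compressive)
Final answer: (a) ε_th = 0.001518, (b) σ = -106.3 MPa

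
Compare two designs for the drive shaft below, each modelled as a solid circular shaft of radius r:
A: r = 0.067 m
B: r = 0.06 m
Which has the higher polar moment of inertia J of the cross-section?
Model: a solid circular shaft of radius r, so J = (π·r^4) / 2 (SI units).
  A: J = (π × 0.067^4) / 2 = 3.165 × 10⁻⁵ m⁴
  B: J = (π × 0.06^4) / 2 = 2.036 × 10⁻⁵ m⁴
3.165 × 10⁻⁵ m⁴ > 2.036 × 10⁻⁵ m⁴, so A is larger.
Final answer: A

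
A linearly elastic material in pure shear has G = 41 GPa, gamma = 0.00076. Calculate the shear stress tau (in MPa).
Model: a linearly elastic material in pure shear, so tau = G·gamma.
Convert to SI units:
  G = 41 GPa = 4.1 × 10¹⁰ Pa
Substitute:
  tau = (4.1 × 10¹⁰) × 0.00076
  tau = 3.116 × 10⁷ Pa
Convert: tau = 3.116 × 10⁷ Pa = 31.16 MPa
Final answer: tau = 31.16 MPa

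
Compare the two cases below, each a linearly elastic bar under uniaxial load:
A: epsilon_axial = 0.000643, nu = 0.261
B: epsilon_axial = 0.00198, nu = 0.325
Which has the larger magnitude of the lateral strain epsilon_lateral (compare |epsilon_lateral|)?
Model: a linearly elastic bar under uniaxial load, so epsilon_lateral = -nu·epsilon_axial (SI units).
  A: epsilon_lateral = -(0.261 × 0.000643) = -0.0001678
  B: epsilon_lateral = -(0.325 × 0.00198) = -0.0006435
|epsilon_lateral|: A = 0.0001678, B = 0.0006435, so B is larger in magnitude.
Final answer: B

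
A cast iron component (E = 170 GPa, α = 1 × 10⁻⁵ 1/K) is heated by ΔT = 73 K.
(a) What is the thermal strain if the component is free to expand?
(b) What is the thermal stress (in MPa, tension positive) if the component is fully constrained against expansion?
(a) Free thermal strain ε_th = α·ΔT = (1 × 10⁻⁵) × 73 = 0.00073
(b) Fully constrained, the expansion is suppressed, so σ = -E·α·ΔT. Convert E = 170 GPa = 1.7 × 10¹¹ Pa.
  σ = -(1.7 × 10¹¹) × (1 × 10⁻⁵) × 73 = -1.241 × 10⁸ Pa = -124.1 MPa (compressive)
Final answer: (a) ε_th = 0.00073, (b) σ = -124.1 MPa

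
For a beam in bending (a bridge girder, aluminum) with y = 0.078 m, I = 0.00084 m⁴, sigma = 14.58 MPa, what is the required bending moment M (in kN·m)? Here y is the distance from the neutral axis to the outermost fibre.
Model: a beam in bending, so sigma = (M·y) / I.
Solve for M: M = (sigma·I) / y.
Convert to SI units:
  sigma = 14.58 MPa = 1.458 × 10⁷ Pa
Substitute:
  M = ((1.458 × 10⁷) × 0.00084) / 0.078
  M = 157000 N·m
Convert: M = 157000 N·m = 157 kN·m
Final answer: M = 157 kN·m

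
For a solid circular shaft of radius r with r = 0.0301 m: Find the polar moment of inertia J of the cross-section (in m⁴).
Model: a solid circular shaft of radius r, so J = (π·r^4) / 2.
Substitute:
  J = (π × 0.0301^4) / 2
  J = 1.289 × 10⁻⁶ m⁴
Final answer: J = 1.289 × 10⁻⁶ m⁴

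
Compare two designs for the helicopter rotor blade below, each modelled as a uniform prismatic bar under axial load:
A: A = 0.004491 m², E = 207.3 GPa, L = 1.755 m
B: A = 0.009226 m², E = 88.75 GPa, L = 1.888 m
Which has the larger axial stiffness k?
Model: a uniform prismatic bar under axial load, so k = (A·E) / L (SI units).
  A: k = (0.004491 × (2.073 × 10¹¹)) / 1.755 = 5.305 × 10⁸ N/m = 530.5 MN/m
  B: k = (0.009226 × (8.875 × 10¹⁰)) / 1.888 = 4.337 × 10⁸ N/m = 433.7 MN/m
530.5 MN/m > 433.7 MN/m, so A is larger.
Final answer: A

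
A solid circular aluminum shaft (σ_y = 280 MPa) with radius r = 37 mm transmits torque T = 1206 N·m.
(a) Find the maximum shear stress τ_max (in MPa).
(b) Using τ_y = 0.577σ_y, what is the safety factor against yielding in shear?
(a) For a solid circular shaft, τ_max = T·r/J with J = π·r^4/2, i.e. τ_max = 2·T / (π·r^3). Convert r = 37 mm = 0.037 m.
  τ_max = (2 × 1206) / (π × 0.037^3) = 1.516 × 10⁷ Pa = 15.16 MPa
(b) τ_y = 0.577 × 280 = 161.56 MPa
  SF = τ_y/τ_max = 161.56 / 15.16 = 10.66
Final answer: (a) τ_max = 15.16 MPa, (b) SF = 10.66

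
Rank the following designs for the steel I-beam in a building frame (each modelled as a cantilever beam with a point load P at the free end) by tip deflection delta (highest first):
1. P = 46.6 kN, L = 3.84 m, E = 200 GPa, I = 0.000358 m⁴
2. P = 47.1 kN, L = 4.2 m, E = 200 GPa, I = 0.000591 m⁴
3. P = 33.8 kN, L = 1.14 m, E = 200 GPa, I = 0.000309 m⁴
Model: a cantilever beam with a point load P at the free end, so delta = (P·L^3) / (3·E·I) (SI units).
  Case 1: delta = (46600 × 3.84^3) / (3 × (2 × 10¹¹) × 0.000358) = 0.01228 m = 12.28 mm
  Case 2: delta = (47100 × 4.2^3) / (3 × (2 × 10¹¹) × 0.000591) = 0.009841 m = 9.841 mm
  Case 3: delta = (33800 × 1.14^3) / (3 × (2 × 10¹¹) × 0.000309) = 0.0002701 m = 0.2701 mm
Ordering: 12.28 mm (case 1) > 9.841 mm (case 2) > 0.2701 mm (case 3)
Final answer: 1, 2, 3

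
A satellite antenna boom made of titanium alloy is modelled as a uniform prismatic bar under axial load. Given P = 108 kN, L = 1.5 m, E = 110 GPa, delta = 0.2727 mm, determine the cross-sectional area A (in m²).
Model: a uniform prismatic bar under axial load, so delta = (P·L) / (A·E).
Solve for A: A = (P·L) / (delta·E).
Convert to SI units:
  P = 108 kN = 108000 N
  E = 110 GPa = 1.1 × 10¹¹ Pa
  delta = 0.2727 mm = 0.0002727 m
Substitute:
  A = (108000 × 1.5) / (0.0002727 × (1.1 × 10¹¹))
  A = 0.005401 m²
Final answer: A = 0.005401 m²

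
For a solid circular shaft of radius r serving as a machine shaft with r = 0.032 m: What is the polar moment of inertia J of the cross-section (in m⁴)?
Model: a solid circular shaft of radius r, so J = (π·r^4) / 2.
Substitute:
  J = (π × 0.032^4) / 2
  J = 1.647 × 10⁻⁶ m⁴
Final answer: J = 1.647 × 10⁻⁶ m⁴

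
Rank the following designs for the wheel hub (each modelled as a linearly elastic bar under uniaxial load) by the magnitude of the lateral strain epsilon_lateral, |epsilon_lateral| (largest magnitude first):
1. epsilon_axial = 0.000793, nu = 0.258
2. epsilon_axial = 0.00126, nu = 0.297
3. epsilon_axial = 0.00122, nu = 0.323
Model: a linearly elastic bar under uniaxial load, so epsilon_lateral = -nu·epsilon_axial (SI units).
  Case 1: epsilon_lateral = -(0.258 × 0.000793) = -0.0002046
  Case 2: epsilon_lateral = -(0.297 × 0.00126) = -0.0003742
  Case 3: epsilon_lateral = -(0.323 × 0.00122) = -0.0003941
Ordering by |epsilon_lateral|: 0.0003941 (case 3) > 0.0003742 (case 2) > 0.0002046 (case 1)
Final answer: 3, 2, 1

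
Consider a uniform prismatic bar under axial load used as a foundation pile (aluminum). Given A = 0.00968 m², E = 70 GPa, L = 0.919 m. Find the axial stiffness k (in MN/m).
Model: a uniform prismatic bar under axial load, so k = (A·E) / L.
Convert to SI units:
  E = 70 GPa = 7 × 10¹⁰ Pa
Substitute:
  k = (0.00968 × (7 × 10¹⁰)) / 0.919
  k = 7.373 × 10⁸ N/m
Convert: k = 7.373 × 10⁸ N/m = 737.3 MN/m
Final answer: k = 737.3 MN/m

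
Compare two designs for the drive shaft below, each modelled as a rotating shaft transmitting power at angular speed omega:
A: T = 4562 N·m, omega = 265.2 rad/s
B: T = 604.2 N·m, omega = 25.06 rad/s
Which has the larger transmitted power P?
Model: a rotating shaft transmitting power at angular speed omega, so P = T·omega (SI units).
  A: P = 4562 × 265.2 = 1.21 × 10⁶ W = 1210 kW
  B: P = 604.2 × 25.06 = 15140 W = 15.14 kW
1210 kW > 15.14 kW, so A is larger.
Final answer: A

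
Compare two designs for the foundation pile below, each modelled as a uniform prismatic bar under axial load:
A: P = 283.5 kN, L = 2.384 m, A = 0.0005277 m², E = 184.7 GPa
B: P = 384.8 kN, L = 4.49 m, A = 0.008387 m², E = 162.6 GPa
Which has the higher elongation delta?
Model: a uniform prismatic bar under axial load, so delta = (P·L) / (A·E) (SI units).
  A: delta = (283500 × 2.384) / (0.0005277 × (1.847 × 10¹¹)) = 0.006934 m = 6.934 mm
  B: delta = (384800 × 4.49) / (0.008387 × (1.626 × 10¹¹)) = 0.001267 m = 1.267 mm
6.934 mm > 1.267 mm, so A is larger.
Final answer: A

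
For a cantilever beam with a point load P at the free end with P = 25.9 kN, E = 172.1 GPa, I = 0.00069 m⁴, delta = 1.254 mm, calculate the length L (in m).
Model: a cantilever beam with a point load P at the free end, so delta = (P·L^3) / (3·E·I).
Solve for L: L = ((3·delta·E·I) / P)^(1/3).
Convert to SI units:
  P = 25.9 kN = 25900 N
  E = 172.1 GPa = 1.721 × 10¹¹ Pa
  delta = 1.254 mm = 0.001254 m
Substitute:
  L = ((3 × 0.001254 × (1.721 × 10¹¹) × 0.00069) / 25900)^(1/3)
  L = 2.584 m
Final answer: L = 2.584 m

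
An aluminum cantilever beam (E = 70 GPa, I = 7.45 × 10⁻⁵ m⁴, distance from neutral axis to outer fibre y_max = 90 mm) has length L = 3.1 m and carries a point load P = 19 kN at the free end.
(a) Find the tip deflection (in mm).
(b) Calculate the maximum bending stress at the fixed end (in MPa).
(a) Tip deflection of a cantilever with an end point load: δ = P·L^3 / (3·E·I). Convert P = 19 kN = 19000 N, E = 70 GPa = 7 × 10¹⁰ Pa.
  δ = (19000 × 3.1^3) / (3 × (7 × 10¹⁰) × (7.45 × 10⁻⁵)) = 0.03618 m = 36.18 mm
(b) Maximum bending moment at the fixed end: M = P·L = 19000 × 3.1 = 58900 N·m. Convert y_max = 90 mm = 0.09 m.
  σ = M·y_max / I = (58900 × 0.09) / (7.45 × 10⁻⁵) = 7.115 × 10⁷ Pa = 71.15 MPa
Final answer: (a) δ = 36.18 mm, (b) σ = 71.15 MPa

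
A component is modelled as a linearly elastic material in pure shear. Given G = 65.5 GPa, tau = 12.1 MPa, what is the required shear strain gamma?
Model: a linearly elastic material in pure shear, so tau = G·gamma.
Solve for gamma: gamma = tau / G.
Convert to SI units:
  G = 65.5 GPa = 6.55 × 10¹⁰ Pa
  tau = 12.1 MPa = 1.21 × 10⁷ Pa
Substitute:
  gamma = (1.21 × 10⁷) / (6.55 × 10¹⁰)
  gamma = 0.0001847
Final answer: gamma = 0.0001847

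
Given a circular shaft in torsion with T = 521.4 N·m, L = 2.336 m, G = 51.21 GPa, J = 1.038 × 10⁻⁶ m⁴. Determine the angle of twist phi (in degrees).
Model: a circular shaft in torsion, so phi = (T·L) / (G·J).
Convert to SI units:
  G = 51.21 GPa = 5.121 × 10¹⁰ Pa
Substitute:
  phi = (521.4 × 2.336) / ((5.121 × 10¹⁰) × (1.038 × 10⁻⁶))
  phi = 0.02291 rad
Convert to degrees: phi = 0.02291 × 180/π = 1.313°
Final answer: phi = 1.313°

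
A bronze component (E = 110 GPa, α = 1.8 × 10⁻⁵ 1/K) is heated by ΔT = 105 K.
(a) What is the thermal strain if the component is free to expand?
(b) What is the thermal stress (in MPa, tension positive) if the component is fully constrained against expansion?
(a) Free thermal strain ε_th = α·ΔT = (1.8 × 10⁻⁵) × 105 = 0.00189
(b) Fully constrained, the expansion is suppressed, so σ = -E·α·ΔT. Convert E = 110 GPa = 1.1 × 10¹¹ Pa.
  σ = -(1.1 × 10¹¹) × (1.8 × 10⁻⁵) × 105 = -2.079 × 10⁸ Pa = -207.9 MPa (compressive)
Final answer: (a) ε_th = 0.00189, (b) σ = -207.9 MPa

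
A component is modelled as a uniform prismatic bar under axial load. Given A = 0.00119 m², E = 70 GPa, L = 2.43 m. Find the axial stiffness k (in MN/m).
Model: a uniform prismatic bar under axial load, so k = (A·E) / L.
Convert to SI units:
  E = 70 GPa = 7 × 10¹⁰ Pa
Substitute:
  k = (0.00119 × (7 × 10¹⁰)) / 2.43
  k = 3.428 × 10⁷ N/m
Convert: k = 3.428 × 10⁷ N/m = 34.28 MN/m
Final answer: k = 34.28 MN/m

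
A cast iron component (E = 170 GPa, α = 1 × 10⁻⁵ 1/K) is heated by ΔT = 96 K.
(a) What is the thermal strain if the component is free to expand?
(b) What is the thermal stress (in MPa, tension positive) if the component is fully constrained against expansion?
(a) Free thermal strain ε_th = α·ΔT = (1 × 10⁻⁵) × 96 = 0.00096
(b) Fully constrained, the expansion is suppressed, so σ = -E·α·ΔT. Convert E = 170 GPa = 1.7 × 10¹¹ Pa.
  σ = -(1.7 × 10¹¹) × (1 × 10⁻⁵) × 96 = -1.632 × 10⁸ Pa = -163.2 MPa (compressive)
Final answer: (a) ε_th = 0.00096, (b) σ = -163.2 MPa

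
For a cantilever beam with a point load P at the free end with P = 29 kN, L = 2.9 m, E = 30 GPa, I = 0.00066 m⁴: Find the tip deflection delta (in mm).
Model: a cantilever beam with a point load P at the free end, so delta = (P·L^3) / (3·E·I).
Convert to SI units:
  P = 29 kN = 29000 N
  E = 30 GPa = 3 × 10¹⁰ Pa
Substitute:
  delta = (29000 × 2.9^3) / (3 × (3 × 10¹⁰) × 0.00066)
  delta = 0.01191 m
Convert: delta = 0.01191 m = 11.91 mm
Final answer: delta = 11.91 mm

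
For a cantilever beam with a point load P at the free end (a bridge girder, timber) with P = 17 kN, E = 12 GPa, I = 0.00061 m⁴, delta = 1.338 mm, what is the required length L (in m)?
Model: a cantilever beam with a point load P at the free end, so delta = (P·L^3) / (3·E·I).
Solve for L: L = ((3·delta·E·I) / P)^(1/3).
Convert to SI units:
  P = 17 kN = 17000 N
  E = 12 GPa = 1.2 × 10¹⁰ Pa
  delta = 1.338 mm = 0.001338 m
Substitute:
  L = ((3 × 0.001338 × (1.2 × 10¹⁰) × 0.00061) / 17000)^(1/3)
  L = 1.2 m
Final answer: L = 1.2 m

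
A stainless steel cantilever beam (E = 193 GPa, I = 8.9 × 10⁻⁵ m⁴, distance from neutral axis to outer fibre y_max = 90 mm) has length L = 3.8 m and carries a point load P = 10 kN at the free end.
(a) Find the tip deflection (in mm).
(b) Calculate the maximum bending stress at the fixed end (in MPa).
(a) Tip deflection of a cantilever with an end point load: δ = P·L^3 / (3·E·I). Convert P = 10 kN = 10000 N, E = 193 GPa = 1.93 × 10¹¹ Pa.
  δ = (10000 × 3.8^3) / (3 × (1.93 × 10¹¹) × (8.9 × 10⁻⁵)) = 0.01065 m = 10.65 mm
(b) Maximum bending moment at the fixed end: M = P·L = 10000 × 3.8 = 38000 N·m. Convert y_max = 90 mm = 0.09 m.
  σ = M·y_max / I = (38000 × 0.09) / (8.9 × 10⁻⁵) = 3.843 × 10⁷ Pa = 38.43 MPa
Final answer: (a) δ = 10.65 mm, (b) σ = 38.43 MPa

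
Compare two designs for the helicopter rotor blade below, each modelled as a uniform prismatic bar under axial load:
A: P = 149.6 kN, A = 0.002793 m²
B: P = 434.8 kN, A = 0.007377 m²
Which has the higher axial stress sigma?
Model: a uniform prismatic bar under axial load, so sigma = P / A (SI units).
  A: sigma = 149600 / 0.002793 = 5.356 × 10⁷ Pa = 53.56 MPa
  B: sigma = 434800 / 0.007377 = 5.894 × 10⁷ Pa = 58.94 MPa
58.94 MPa > 53.56 MPa, so B is larger.
Final answer: B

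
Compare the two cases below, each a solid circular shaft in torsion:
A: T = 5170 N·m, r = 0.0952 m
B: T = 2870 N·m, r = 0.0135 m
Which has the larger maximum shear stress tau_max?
Model: a solid circular shaft in torsion, so tau_max = (2·T) / (π·r^3) (SI units).
  A: tau_max = (2 × 5170) / (π × 0.0952^3) = 3.815 × 10⁶ Pa = 3.815 MPa
  B: tau_max = (2 × 2870) / (π × 0.0135^3) = 7.426 × 10⁸ Pa = 742.6 MPa
742.6 MPa > 3.815 MPa, so B is larger.
Final answer: B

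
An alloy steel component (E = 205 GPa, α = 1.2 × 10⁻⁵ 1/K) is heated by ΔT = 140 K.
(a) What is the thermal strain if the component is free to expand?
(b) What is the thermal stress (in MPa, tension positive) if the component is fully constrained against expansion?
(a) Free thermal strain ε_th = α·ΔT = (1.2 × 10⁻⁵) × 140 = 0.00168
(b) Fully constrained, the expansion is suppressed, so σ = -E·α·ΔT. Convert E = 205 GPa = 2.05 × 10¹¹ Pa.
  σ = -(2.05 × 10¹¹) × (1.2 × 10⁻⁵) × 140 = -3.444 × 10⁸ Pa = -344.4 MPa (compressive)
Final answer: (a) ε_th = 0.00168, (b) σ = -344.4 MPa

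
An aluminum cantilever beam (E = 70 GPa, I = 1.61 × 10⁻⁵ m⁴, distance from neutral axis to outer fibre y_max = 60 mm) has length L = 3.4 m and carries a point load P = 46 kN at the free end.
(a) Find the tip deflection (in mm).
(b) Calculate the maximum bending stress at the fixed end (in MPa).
(a) Tip deflection of a cantilever with an end point load: δ = P·L^3 / (3·E·I). Convert P = 46 kN = 46000 N, E = 70 GPa = 7 × 10¹⁰ Pa.
  δ = (46000 × 3.4^3) / (3 × (7 × 10¹⁰) × (1.61 × 10⁻⁵)) = 0.5347 m = 534.7 mm
(b) Maximum bending moment at the fixed end: M = P·L = 46000 × 3.4 = 156400 N·m. Convert y_max = 60 mm = 0.06 m.
  σ = M·y_max / I = (156400 × 0.06) / (1.61 × 10⁻⁵) = 5.829 × 10⁸ Pa = 582.9 MPa
Final answer: (a) δ = 534.7 mm, (b) σ = 582.9 MPa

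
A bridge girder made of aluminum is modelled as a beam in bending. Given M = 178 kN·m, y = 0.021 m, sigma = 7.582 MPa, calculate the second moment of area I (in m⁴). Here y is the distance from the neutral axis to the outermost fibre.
Model: a beam in bending, so sigma = (M·y) / I.
Solve for I: I = (M·y) / sigma.
Convert to SI units:
  M = 178 kN·m = 178000 N·m
  sigma = 7.582 MPa = 7.582 × 10⁶ Pa
Substitute:
  I = (178000 × 0.021) / (7.582 × 10⁶)
  I = 0.000493 m⁴
Final answer: I = 0.000493 m⁴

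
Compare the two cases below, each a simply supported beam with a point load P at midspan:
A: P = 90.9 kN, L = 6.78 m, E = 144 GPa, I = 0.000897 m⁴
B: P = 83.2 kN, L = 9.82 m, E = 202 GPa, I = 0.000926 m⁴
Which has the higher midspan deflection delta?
Model: a simply supported beam with a point load P at midspan, so delta = (P·L^3) / (48·E·I) (SI units).
  A: delta = (90900 × 6.78^3) / (48 × (1.44 × 10¹¹) × 0.000897) = 0.004569 m = 4.569 mm
  B: delta = (83200 × 9.82^3) / (48 × (2.02 × 10¹¹) × 0.000926) = 0.008775 m = 8.775 mm
8.775 mm > 4.569 mm, so B is larger.
Final answer: B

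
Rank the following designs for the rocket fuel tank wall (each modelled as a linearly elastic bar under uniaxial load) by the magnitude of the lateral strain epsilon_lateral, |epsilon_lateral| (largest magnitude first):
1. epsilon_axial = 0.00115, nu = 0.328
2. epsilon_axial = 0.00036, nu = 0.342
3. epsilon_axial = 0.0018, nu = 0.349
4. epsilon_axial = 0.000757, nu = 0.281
Model: a linearly elastic bar under uniaxial load, so epsilon_lateral = -nu·epsilon_axial (SI units).
  Case 1: epsilon_lateral = -(0.328 × 0.00115) = -0.0003772
  Case 2: epsilon_lateral = -(0.342 × 0.00036) = -0.0001231
  Case 3: epsilon_lateral = -(0.349 × 0.0018) = -0.0006282
  Case 4: epsilon_lateral = -(0.281 × 0.000757) = -0.0002127
Ordering by |epsilon_lateral|: 0.0006282 (case 3) > 0.0003772 (case 1) > 0.0002127 (case 4) > 0.0001231 (case 2)
Final answer: 3, 1, 4, 2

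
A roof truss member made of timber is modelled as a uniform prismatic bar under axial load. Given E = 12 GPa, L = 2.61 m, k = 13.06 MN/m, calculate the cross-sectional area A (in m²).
Model: a uniform prismatic bar under axial load, so k = (A·E) / L.
Solve for A: A = (k·L) / E.
Convert to SI units:
  E = 12 GPa = 1.2 × 10¹⁰ Pa
  k = 13.06 MN/m = 1.306 × 10⁷ N/m
Substitute:
  A = ((1.306 × 10⁷) × 2.61) / (1.2 × 10¹⁰)
  A = 0.002841 m²
Final answer: A = 0.002841 m²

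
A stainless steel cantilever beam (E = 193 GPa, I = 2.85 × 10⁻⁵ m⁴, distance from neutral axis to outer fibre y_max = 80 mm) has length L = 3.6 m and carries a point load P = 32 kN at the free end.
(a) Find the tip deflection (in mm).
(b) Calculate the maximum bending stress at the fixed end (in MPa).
(a) Tip deflection of a cantilever with an end point load: δ = P·L^3 / (3·E·I). Convert P = 32 kN = 32000 N, E = 193 GPa = 1.93 × 10¹¹ Pa.
  δ = (32000 × 3.6^3) / (3 × (1.93 × 10¹¹) × (2.85 × 10⁻⁵)) = 0.09048 m = 90.48 mm
(b) Maximum bending moment at the fixed end: M = P·L = 32000 × 3.6 = 115200 N·m. Convert y_max = 80 mm = 0.08 m.
  σ = M·y_max / I = (115200 × 0.08) / (2.85 × 10⁻⁵) = 3.234 × 10⁸ Pa = 323.4 MPa
Final answer: (a) δ = 90.48 mm, (b) σ = 323.4 MPa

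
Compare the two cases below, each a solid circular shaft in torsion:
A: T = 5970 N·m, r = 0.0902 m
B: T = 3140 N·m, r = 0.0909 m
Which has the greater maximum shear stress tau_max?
Model: a solid circular shaft in torsion, so tau_max = (2·T) / (π·r^3) (SI units).
  A: tau_max = (2 × 5970) / (π × 0.0902^3) = 5.179 × 10⁶ Pa = 5.179 MPa
  B: tau_max = (2 × 3140) / (π × 0.0909^3) = 2.661 × 10⁶ Pa = 2.661 MPa
5.179 MPa > 2.661 MPa, so A is larger.
Final answer: A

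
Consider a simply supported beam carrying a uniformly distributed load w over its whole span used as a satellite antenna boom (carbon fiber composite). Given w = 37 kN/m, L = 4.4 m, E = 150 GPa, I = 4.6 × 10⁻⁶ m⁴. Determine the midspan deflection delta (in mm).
Model: a simply supported beam carrying a uniformly distributed load w over its whole span, so delta = (5·w·L^4) / (384·E·I).
Convert to SI units:
  w = 37 kN/m = 37000 N/m
  E = 150 GPa = 1.5 × 10¹¹ Pa
Substitute:
  delta = (5 × 37000 × 4.4^4) / (384 × (1.5 × 10¹¹) × (4.6 × 10⁻⁶))
  delta = 0.2617 m
Convert: delta = 0.2617 m = 261.7 mm
Final answer: delta = 261.7 mm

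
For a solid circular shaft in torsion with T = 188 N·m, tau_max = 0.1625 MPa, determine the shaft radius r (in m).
Model: a solid circular shaft in torsion, so tau_max = (2·T) / (π·r^3).
Solve for r: r = ((2·T) / (π·tau_max))^(1/3).
Convert to SI units:
  tau_max = 0.1625 MPa = 162500 Pa
Substitute:
  r = ((2 × 188) / (π × 162500))^(1/3)
  r = 0.09031 m
Final answer: r = 0.09031 m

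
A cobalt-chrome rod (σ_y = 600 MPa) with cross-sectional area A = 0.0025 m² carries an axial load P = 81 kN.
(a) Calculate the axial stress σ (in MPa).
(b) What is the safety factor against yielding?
(a) Axial stress σ = P/A. Convert P = 81 kN = 81000 N.
  σ = 81000 / 0.0025 = 3.24 × 10⁷ Pa = 32.4 MPa
(b) Safety factor SF = σ_y/σ = 600 / 32.4 = 18.52
Final answer: (a) σ = 32.4 MPa, (b) SF = 18.52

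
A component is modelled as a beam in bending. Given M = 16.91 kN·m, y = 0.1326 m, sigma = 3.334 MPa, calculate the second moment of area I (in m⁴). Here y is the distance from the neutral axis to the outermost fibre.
Model: a beam in bending, so sigma = (M·y) / I.
Solve for I: I = (M·y) / sigma.
Convert to SI units:
  M = 16.91 kN·m = 16910 N·m
  sigma = 3.334 MPa = 3.334 × 10⁶ Pa
Substitute:
  I = (16910 × 0.1326) / (3.334 × 10⁶)
  I = 0.0006725 m⁴
Final answer: I = 0.0006725 m⁴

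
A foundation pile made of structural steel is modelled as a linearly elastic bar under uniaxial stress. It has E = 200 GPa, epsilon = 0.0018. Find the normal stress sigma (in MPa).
Model: a linearly elastic bar under uniaxial stress, so sigma = E·epsilon.
Convert to SI units:
  E = 200 GPa = 2 × 10¹¹ Pa
Substitute:
  sigma = (2 × 10¹¹) × 0.0018
  sigma = 3.6 × 10⁸ Pa
Convert: sigma = 3.6 × 10⁸ Pa = 360 MPa
Final answer: sigma = 360 MPa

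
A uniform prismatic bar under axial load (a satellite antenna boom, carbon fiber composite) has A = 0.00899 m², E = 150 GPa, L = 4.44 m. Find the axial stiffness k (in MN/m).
Model: a uniform prismatic bar under axial load, so k = (A·E) / L.
Convert to SI units:
  E = 150 GPa = 1.5 × 10¹¹ Pa
Substitute:
  k = (0.00899 × (1.5 × 10¹¹)) / 4.44
  k = 3.037 × 10⁸ N/m
Convert: k = 3.037 × 10⁸ N/m = 303.7 MN/m
Final answer: k = 303.7 MN/m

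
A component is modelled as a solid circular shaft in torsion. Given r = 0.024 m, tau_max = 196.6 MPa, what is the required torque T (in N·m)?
Model: a solid circular shaft in torsion, so tau_max = (2·T) / (π·r^3).
Solve for T: T = (π·tau_max·r^3) / 2.
Convert to SI units:
  tau_max = 196.6 MPa = 1.966 × 10⁸ Pa
Substitute:
  T = (π × (1.966 × 10⁸) × 0.024^3) / 2
  T = 4269 N·m
Final answer: T = 4269 N·m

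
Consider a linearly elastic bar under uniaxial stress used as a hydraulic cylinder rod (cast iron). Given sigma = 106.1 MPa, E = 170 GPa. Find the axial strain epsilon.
Model: a linearly elastic bar under uniaxial stress, so epsilon = sigma / E.
Convert to SI units:
  sigma = 106.1 MPa = 1.061 × 10⁸ Pa
  E = 170 GPa = 1.7 × 10¹¹ Pa
Substitute:
  epsilon = (1.061 × 10⁸) / (1.7 × 10¹¹)
  epsilon = 0.0006241
Final answer: epsilon = 0.0006241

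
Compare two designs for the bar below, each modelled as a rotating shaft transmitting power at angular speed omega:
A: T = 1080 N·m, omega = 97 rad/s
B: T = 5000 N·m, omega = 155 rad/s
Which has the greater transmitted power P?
Model: a rotating shaft transmitting power at angular speed omega, so P = T·omega (SI units).
  A: P = 1080 × 97 = 104800 W = 104.8 kW
  B: P = 5000 × 155 = 775000 W = 775 kW
775 kW > 104.8 kW, so B is larger.
Final answer: B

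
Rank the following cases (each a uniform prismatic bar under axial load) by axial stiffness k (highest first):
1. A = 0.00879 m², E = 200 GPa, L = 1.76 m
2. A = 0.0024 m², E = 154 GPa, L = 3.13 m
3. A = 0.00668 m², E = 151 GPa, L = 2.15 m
Model: a uniform prismatic bar under axial load, so k = (A·E) / L (SI units).
  Case 1: k = (0.00879 × (2 × 10¹¹)) / 1.76 = 9.989 × 10⁸ N/m = 998.9 MN/m
  Case 2: k = (0.0024 × (1.54 × 10¹¹)) / 3.13 = 1.181 × 10⁸ N/m = 118.1 MN/m
  Case 3: k = (0.00668 × (1.51 × 10¹¹)) / 2.15 = 4.692 × 10⁸ N/m = 469.2 MN/m
Ordering: 998.9 MN/m (case 1) > 469.2 MN/m (case 3) > 118.1 MN/m (case 2)
Final answer: 1, 3, 2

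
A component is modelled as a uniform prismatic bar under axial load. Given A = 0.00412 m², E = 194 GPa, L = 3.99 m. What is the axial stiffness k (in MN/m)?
Model: a uniform prismatic bar under axial load, so k = (A·E) / L.
Convert to SI units:
  E = 194 GPa = 1.94 × 10¹¹ Pa
Substitute:
  k = (0.00412 × (1.94 × 10¹¹)) / 3.99
  k = 2.003 × 10⁸ N/m
Convert: k = 2.003 × 10⁸ N/m = 200.3 MN/m
Final answer: k = 200.3 MN/m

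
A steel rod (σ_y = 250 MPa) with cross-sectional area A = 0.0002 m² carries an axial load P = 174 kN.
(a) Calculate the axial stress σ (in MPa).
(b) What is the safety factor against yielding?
(a) Axial stress σ = P/A. Convert P = 174 kN = 174000 N.
  σ = 174000 / 0.0002 = 8.7 × 10⁸ Pa = 870 MPa
(b) Safety factor SF = σ_y/σ = 250 / 870 = 0.2874
Final answer: (a) σ = 870 MPa, (b) SF = 0.2874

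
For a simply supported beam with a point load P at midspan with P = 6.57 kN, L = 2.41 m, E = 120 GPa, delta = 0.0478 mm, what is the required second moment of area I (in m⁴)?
Model: a simply supported beam with a point load P at midspan, so delta = (P·L^3) / (48·E·I).
Solve for I: I = (P·L^3) / (48·delta·E).
Convert to SI units:
  P = 6.57 kN = 6570 N
  E = 120 GPa = 1.2 × 10¹¹ Pa
  delta = 0.0478 mm = 4.78 × 10⁻⁵ m
Substitute:
  I = (6570 × 2.41^3) / (48 × (4.78 × 10⁻⁵) × (1.2 × 10¹¹))
  I = 0.000334 m⁴
Final answer: I = 0.000334 m⁴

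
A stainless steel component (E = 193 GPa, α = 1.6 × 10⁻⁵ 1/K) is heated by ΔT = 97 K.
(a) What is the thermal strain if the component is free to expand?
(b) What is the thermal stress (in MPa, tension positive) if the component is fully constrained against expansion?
(a) Free thermal strain ε_th = α·ΔT = (1.6 × 10⁻⁵) × 97 = 0.001552
(b) Fully constrained, the expansion is suppressed, so σ = -E·α·ΔT. Convert E = 193 GPa = 1.93 × 10¹¹ Pa.
  σ = -(1.93 × 10¹¹) × (1.6 × 10⁻⁵) × 97 = -2.995 × 10⁸ Pa = -299.5 MPa (compressive)
Final answer: (a) ε_th = 0.001552, (b) σ = -299.5 MPa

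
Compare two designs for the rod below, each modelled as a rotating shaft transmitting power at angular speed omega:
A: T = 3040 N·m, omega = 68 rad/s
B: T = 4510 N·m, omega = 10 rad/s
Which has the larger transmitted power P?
Model: a rotating shaft transmitting power at angular speed omega, so P = T·omega (SI units).
  A: P = 3040 × 68 = 206700 W = 206.7 kW
  B: P = 4510 × 10 = 45100 W = 45.1 kW
206.7 kW > 45.1 kW, so A is larger.
Final answer: A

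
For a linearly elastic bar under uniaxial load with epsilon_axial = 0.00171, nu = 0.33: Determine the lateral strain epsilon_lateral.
Model: a linearly elastic bar under uniaxial load, so epsilon_lateral = -nu·epsilon_axial.
Substitute:
  epsilon_lateral = -(0.33 × 0.00171)
  epsilon_lateral = -0.0005643
Final answer: epsilon_lateral = -0.0005643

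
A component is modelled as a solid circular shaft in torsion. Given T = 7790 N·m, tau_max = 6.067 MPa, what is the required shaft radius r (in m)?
Model: a solid circular shaft in torsion, so tau_max = (2·T) / (π·r^3).
Solve for r: r = ((2·T) / (π·tau_max))^(1/3).
Convert to SI units:
  tau_max = 6.067 MPa = 6.067 × 10⁶ Pa
Substitute:
  r = ((2 × 7790) / (π × (6.067 × 10⁶)))^(1/3)
  r = 0.0935 m
Final answer: r = 0.0935 m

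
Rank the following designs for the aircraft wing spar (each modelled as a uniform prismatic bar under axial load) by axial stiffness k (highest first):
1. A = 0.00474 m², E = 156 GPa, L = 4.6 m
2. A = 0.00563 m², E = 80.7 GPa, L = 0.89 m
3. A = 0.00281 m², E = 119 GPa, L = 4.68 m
Model: a uniform prismatic bar under axial load, so k = (A·E) / L (SI units).
  Case 1: k = (0.00474 × (1.56 × 10¹¹)) / 4.6 = 1.607 × 10⁸ N/m = 160.7 MN/m
  Case 2: k = (0.00563 × (8.07 × 10¹⁰)) / 0.89 = 5.105 × 10⁸ N/m = 510.5 MN/m
  Case 3: k = (0.00281 × (1.19 × 10¹¹)) / 4.68 = 7.145 × 10⁷ N/m = 71.45 MN/m
Ordering: 510.5 MN/m (case 2) > 160.7 MN/m (case 1) > 71.45 MN/m (case 3)
Final answer: 2, 1, 3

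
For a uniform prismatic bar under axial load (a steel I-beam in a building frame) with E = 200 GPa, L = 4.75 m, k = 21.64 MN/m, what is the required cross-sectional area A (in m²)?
Model: a uniform prismatic bar under axial load, so k = (A·E) / L.
Solve for A: A = (k·L) / E.
Convert to SI units:
  E = 200 GPa = 2 × 10¹¹ Pa
  k = 21.64 MN/m = 2.164 × 10⁷ N/m
Substitute:
  A = ((2.164 × 10⁷) × 4.75) / (2 × 10¹¹)
  A = 0.0005139 m²
Final answer: A = 0.0005139 m²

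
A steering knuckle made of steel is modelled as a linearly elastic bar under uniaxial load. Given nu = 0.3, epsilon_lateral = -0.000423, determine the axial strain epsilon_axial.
Model: a linearly elastic bar under uniaxial load, so epsilon_lateral = -nu·epsilon_axial.
Solve for epsilon_axial: epsilon_axial = -epsilon_lateral / nu.
Substitute:
  epsilon_axial = -(-0.000423) / 0.3
  epsilon_axial = 0.00141
Final answer: epsilon_axial = 0.00141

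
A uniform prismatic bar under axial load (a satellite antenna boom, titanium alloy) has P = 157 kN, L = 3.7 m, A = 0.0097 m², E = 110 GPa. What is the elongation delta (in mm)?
Model: a uniform prismatic bar under axial load, so delta = (P·L) / (A·E).
Convert to SI units:
  P = 157 kN = 157000 N
  E = 110 GPa = 1.1 × 10¹¹ Pa
Substitute:
  delta = (157000 × 3.7) / (0.0097 × (1.1 × 10¹¹))
  delta = 0.0005444 m
Convert: delta = 0.0005444 m = 0.5444 mm
Final answer: delta = 0.5444 mm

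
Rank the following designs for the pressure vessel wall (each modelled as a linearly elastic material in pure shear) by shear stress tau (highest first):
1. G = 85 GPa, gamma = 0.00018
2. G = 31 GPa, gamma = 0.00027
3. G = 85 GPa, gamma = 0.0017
Model: a linearly elastic material in pure shear, so tau = G·gamma (SI units).
  Case 1: tau = (8.5 × 10¹⁰) × 0.00018 = 1.53 × 10⁷ Pa = 15.3 MPa
  Case 2: tau = (3.1 × 10¹⁰) × 0.00027 = 8.37 × 10⁶ Pa = 8.37 MPa
  Case 3: tau = (8.5 × 10¹⁰) × 0.0017 = 1.445 × 10⁸ Pa = 144.5 MPa
Ordering: 144.5 MPa (case 3) > 15.3 MPa (case 1) > 8.37 MPa (case 2)
Final answer: 3, 1, 2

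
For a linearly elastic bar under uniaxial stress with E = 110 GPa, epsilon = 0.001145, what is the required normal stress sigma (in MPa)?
Model: a linearly elastic bar under uniaxial stress, so epsilon = sigma / E.
Solve for sigma: sigma = epsilon·E.
Convert to SI units:
  E = 110 GPa = 1.1 × 10¹¹ Pa
Substitute:
  sigma = 0.001145 × (1.1 × 10¹¹)
  sigma = 1.26 × 10⁸ Pa
Convert: sigma = 1.26 × 10⁸ Pa = 126 MPa
Final answer: sigma = 126 MPa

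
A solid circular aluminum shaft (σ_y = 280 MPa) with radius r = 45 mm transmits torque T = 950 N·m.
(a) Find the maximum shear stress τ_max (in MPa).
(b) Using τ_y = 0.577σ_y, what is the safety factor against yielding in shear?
(a) For a solid circular shaft, τ_max = T·r/J with J = π·r^4/2, i.e. τ_max = 2·T / (π·r^3). Convert r = 45 mm = 0.045 m.
  τ_max = (2 × 950) / (π × 0.045^3) = 6.637 × 10⁶ Pa = 6.637 MPa
(b) τ_y = 0.577 × 280 = 161.56 MPa
  SF = τ_y/τ_max = 161.56 / 6.637 = 24.34
Final answer: (a) τ_max = 6.637 MPa, (b) SF = 24.34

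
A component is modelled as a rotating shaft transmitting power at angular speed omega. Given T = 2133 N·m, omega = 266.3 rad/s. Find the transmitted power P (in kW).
Model: a rotating shaft transmitting power at angular speed omega, so P = T·omega.
Substitute:
  P = 2133 × 266.3
  P = 568000 W
Convert: P = 568000 W = 568 kW
Final answer: P = 568 kW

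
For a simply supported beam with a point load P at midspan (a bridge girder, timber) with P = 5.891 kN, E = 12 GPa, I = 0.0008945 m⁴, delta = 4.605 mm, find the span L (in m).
Model: a simply supported beam with a point load P at midspan, so delta = (P·L^3) / (48·E·I).
Solve for L: L = ((48·delta·E·I) / P)^(1/3).
Convert to SI units:
  P = 5.891 kN = 5891 N
  E = 12 GPa = 1.2 × 10¹⁰ Pa
  delta = 4.605 mm = 0.004605 m
Substitute:
  L = ((48 × 0.004605 × (1.2 × 10¹⁰) × 0.0008945) / 5891)^(1/3)
  L = 7.385 m
Final answer: L = 7.385 m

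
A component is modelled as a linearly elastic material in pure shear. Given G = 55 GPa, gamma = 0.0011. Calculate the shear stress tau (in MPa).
Model: a linearly elastic material in pure shear, so tau = G·gamma.
Convert to SI units:
  G = 55 GPa = 5.5 × 10¹⁰ Pa
Substitute:
  tau = (5.5 × 10¹⁰) × 0.0011
  tau = 6.05 × 10⁷ Pa
Convert: tau = 6.05 × 10⁷ Pa = 60.5 MPa
Final answer: tau = 60.5 MPa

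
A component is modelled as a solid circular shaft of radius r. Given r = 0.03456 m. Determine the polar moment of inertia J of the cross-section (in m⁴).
Model: a solid circular shaft of radius r, so J = (π·r^4) / 2.
Substitute:
  J = (π × 0.03456^4) / 2
  J = 2.241 × 10⁻⁶ m⁴
Final answer: J = 2.241 × 10⁻⁶ m⁴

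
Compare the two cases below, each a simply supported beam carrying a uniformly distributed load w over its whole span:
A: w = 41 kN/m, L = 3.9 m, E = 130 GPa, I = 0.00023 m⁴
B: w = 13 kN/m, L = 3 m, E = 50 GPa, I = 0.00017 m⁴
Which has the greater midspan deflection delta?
Model: a simply supported beam carrying a uniformly distributed load w over its whole span, so delta = (5·w·L^4) / (384·E·I) (SI units).
  A: delta = (5 × 41000 × 3.9^4) / (384 × (1.3 × 10¹¹) × 0.00023) = 0.004131 m = 4.131 mm
  B: delta = (5 × 13000 × 3^4) / (384 × (5 × 10¹⁰) × 0.00017) = 0.001613 m = 1.613 mm
4.131 mm > 1.613 mm, so A is larger.
Final answer: A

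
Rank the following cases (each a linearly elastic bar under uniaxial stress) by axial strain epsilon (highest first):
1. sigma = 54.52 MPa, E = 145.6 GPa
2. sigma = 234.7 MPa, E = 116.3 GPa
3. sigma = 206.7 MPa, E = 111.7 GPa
Model: a linearly elastic bar under uniaxial stress, so epsilon = sigma / E (SI units).
  Case 1: epsilon = (5.452 × 10⁷) / (1.456 × 10¹¹) = 0.0003745
  Case 2: epsilon = (2.347 × 10⁸) / (1.163 × 10¹¹) = 0.002018
  Case 3: epsilon = (2.067 × 10⁸) / (1.117 × 10¹¹) = 0.00185
Ordering: 0.002018 (case 2) > 0.00185 (case 3) > 0.0003745 (case 1)
Final answer: 2, 3, 1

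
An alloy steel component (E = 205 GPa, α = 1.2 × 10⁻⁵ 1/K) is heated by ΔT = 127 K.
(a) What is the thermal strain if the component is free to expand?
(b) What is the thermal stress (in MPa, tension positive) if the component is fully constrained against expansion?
(a) Free thermal strain ε_th = α·ΔT = (1.2 × 10⁻⁵) × 127 = 0.001524
(b) Fully constrained, the expansion is suppressed, so σ = -E·α·ΔT. Convert E = 205 GPa = 2.05 × 10¹¹ Pa.
  σ = -(2.05 × 10¹¹) × (1.2 × 10⁻⁵) × 127 = -3.124 × 10⁸ Pa = -312.4 MPa (compressive)
Final answer: (a) ε_th = 0.001524, (b) σ = -312.4 MPa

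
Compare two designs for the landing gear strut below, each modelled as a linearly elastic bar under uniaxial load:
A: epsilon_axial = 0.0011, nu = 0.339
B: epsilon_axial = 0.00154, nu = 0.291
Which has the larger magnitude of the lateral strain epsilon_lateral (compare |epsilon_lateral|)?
Model: a linearly elastic bar under uniaxial load, so epsilon_lateral = -nu·epsilon_axial (SI units).
  A: epsilon_lateral = -(0.339 × 0.0011) = -0.0003729
  B: epsilon_lateral = -(0.291 × 0.00154) = -0.0004481
|epsilon_lateral|: A = 0.0003729, B = 0.0004481, so B is larger in magnitude.
Final answer: B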